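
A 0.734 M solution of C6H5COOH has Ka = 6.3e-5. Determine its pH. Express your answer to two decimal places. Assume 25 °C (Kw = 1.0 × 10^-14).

pH = 2.17

C6H5COOH ⇌ C6H5COO- + H+
Ka = [H+]²/(0.734 − [H+]) = 6.3 × 10^-5
Since Ka ≪ C₀, [H+] ≈ √(Ka·C₀) = 6.80 × 10^-3 M.
([H+]/C₀ = 0.93% < 5%, so the approximation holds.)
pH = −log[H+] = −log(6.80 × 10^-3) = 2.17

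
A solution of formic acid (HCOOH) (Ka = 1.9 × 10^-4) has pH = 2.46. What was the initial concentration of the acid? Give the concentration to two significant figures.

[H+] = 10^(-2.46) = 3.47 × 10^-3 M = x
Ka = x²/(C₀ − x) ⇒ C₀ = x + x²/Ka
C₀ = 3.47 × 10^-3 + (3.47 × 10^-3)²/(1.9 × 10^-4) = 6.68 × 10^-2 M

C₀ = 6.7 × 10^-2 M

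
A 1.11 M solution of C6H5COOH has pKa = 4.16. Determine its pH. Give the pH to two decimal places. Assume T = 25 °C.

C6H5COOH ⇌ C6H5COO- + H+
Ka = 10^(−4.16) = 6.92 × 10^-5
Ka = x²/(1.11 − x) = 6.92 × 10^-5
Since Ka ≪ C₀, x ≈ √(Ka·C₀) = 8.76 × 10^-3 M.
Check: 0.79% ionized — well under 5%, approximation valid.
pH = −log[H+] = −log(8.76 × 10^-3) = 2.06

pH = 2.06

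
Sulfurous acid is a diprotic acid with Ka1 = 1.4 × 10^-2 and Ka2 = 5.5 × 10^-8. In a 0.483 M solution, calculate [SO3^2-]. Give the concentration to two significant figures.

5.5 × 10^-8 M

First ionization gives [H+] ≈ [HSO3-] = 7.55 × 10^-2 M.
Second step: Ka2 = [H+][SO3^2-]/[HSO3-] ≈ [SO3^2-] (since [H+] ≈ [HSO3-]).
So [SO3^2-] ≈ Ka2.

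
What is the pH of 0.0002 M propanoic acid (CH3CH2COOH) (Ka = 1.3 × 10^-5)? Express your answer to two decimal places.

CH3CH2COOH ⇌ CH3CH2COO- + H+
From the ICE table, Ka = [H+]²/(0.0002 − [H+]) = 1.3 × 10^-5.
The 5% rule fails; solving [H+]² + Ka·[H+] − Ka·C₀ = 0 exactly:
[H+] = [−1.3e-05 + √(1.3e-05² + 1.04e-08)]/2 = 4.49 × 10^-5 M
pH = −log(4.49 × 10^-5) = 4.35

pH = 4.35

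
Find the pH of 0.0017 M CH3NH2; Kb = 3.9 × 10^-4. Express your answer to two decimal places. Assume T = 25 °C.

pH = 10.81

CH3NH2 + H2O ⇌ CH3NH3+ + OH-
From the ICE table, Kb = [OH-]²/(0.0017 − [OH-]) = 3.9 × 10^-4.
The 5% rule fails; solving [OH-]² + Kb·[OH-] − Kb·C₀ = 0 exactly:
[OH-] = (−Kb + √(Kb² + 4·Kb·C₀))/2 = 6.42 × 10^-4 M
pOH = 3.19, so pH = 14.00 − pOH = 10.81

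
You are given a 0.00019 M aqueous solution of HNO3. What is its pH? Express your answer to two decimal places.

pH = 3.72

HNO3 is a strong acid and dissociates completely, so [H+] = 0.00019 M.
pH = -log(0.00019) = 3.72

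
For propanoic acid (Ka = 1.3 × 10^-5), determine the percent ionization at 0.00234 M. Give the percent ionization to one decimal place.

CH3CH2COOH ⇌ CH3CH2COO- + H+; let x = [H+] at equilibrium.
Solve x² + 1.3e-05x − 3.04e-08 = 0 → x = 1.68 × 10^-4 M
Fraction ionized = 1.68 × 10^-4 / 0.00234 = 0.0718 → 7.2%

7.2%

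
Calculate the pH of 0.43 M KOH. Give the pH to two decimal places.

KOH is a strong base; [OH-] = 0.43 M.
pOH = -log(0.43) = 0.37
pH = 14.00 - 0.37 = 13.63

pH = 13.63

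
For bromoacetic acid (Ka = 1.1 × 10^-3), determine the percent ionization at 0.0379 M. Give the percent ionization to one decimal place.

BrCH2COOH ⇌ BrCH2COO- + H+; let x = [H+] at equilibrium.
Ka = x²/(C₀ − x); solving the quadratic gives x = 5.93 × 10^-3 M.
Fraction ionized = 5.93 × 10^-3 / 0.0379 = 0.1565 → 15.6%

15.6%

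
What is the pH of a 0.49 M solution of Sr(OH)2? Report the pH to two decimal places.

pH = 13.99

Sr(OH)2 is a strong base (each formula unit releases 2 OH-); [OH-] = 0.98 M.
pOH = -log(0.98) = 0.01
pH = 14.00 - 0.01 = 13.99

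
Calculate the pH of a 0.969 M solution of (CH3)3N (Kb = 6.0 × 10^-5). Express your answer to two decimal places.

(CH3)3N + H2O ⇌ (CH3)3NH+ + OH-
From the ICE table, Kb = x²/(0.969 − x) = 6.0 × 10^-5.
Assume x ≪ 0.969: x ≈ √(6.0 × 10^-5 × 0.969) = 7.62 × 10^-3 M
pOH = 2.12, so pH = 14.00 − pOH = 11.88

pH = 11.88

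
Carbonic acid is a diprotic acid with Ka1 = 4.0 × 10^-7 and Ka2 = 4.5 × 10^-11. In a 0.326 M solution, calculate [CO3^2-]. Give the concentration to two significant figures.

4.5 × 10^-11 M

First ionization gives [H+] ≈ [HCO3-] = 3.61 × 10^-4 M.
Second step: Ka2 = [H+][CO3^2-]/[HCO3-] ≈ [CO3^2-] (since [H+] ≈ [HCO3-]).
So [CO3^2-] ≈ Ka2.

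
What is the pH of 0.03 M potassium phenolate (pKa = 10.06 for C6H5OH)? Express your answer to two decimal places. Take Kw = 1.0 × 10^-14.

pH = 11.26

C6H5O- is the conjugate base of the weak acid C6H5OH.
Ka = 10^(−10.06) = 8.71 × 10^-11
Kb = Kw/Ka = 1.0×10^-14 / 8.71 × 10^-11 = 1.15 × 10^-4
From the ICE table, Kb = [OH-]²/(0.03 − [OH-]) = 1.15 × 10^-4.
The 5% rule fails; solving [OH-]² + Kb·[OH-] − Kb·C₀ = 0 exactly:
[OH-] = [−0.000115 + √(0.000115² + 1.38e-05)]/2 = 1.80 × 10^-3 M
pOH = −log(1.80 × 10^-3) = 2.74; pH = 14.00 − 2.74 = 11.26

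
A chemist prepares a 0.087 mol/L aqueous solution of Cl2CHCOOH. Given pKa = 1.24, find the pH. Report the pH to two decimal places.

Cl2CHCOOH ⇌ Cl2CHCOO- + H+
Ka = 10^(−1.24) = 5.75 × 10^-2
Ka = x²/(0.087 − x) = 5.75 × 10^-2
Here C₀/Ka ≈ 1.51, so the small-x approximation fails. Use the quadratic:
x = [−0.0575 + √(0.0575² + 0.02)]/2 = 4.76 × 10^-2 M
pH = −log(4.76 × 10^-2) = 1.32

pH = 1.32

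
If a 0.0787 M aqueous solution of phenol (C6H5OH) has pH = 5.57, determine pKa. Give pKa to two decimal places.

[H+] = 10^(-5.57) = 2.69 × 10^-6 M
At equilibrium [HA] = 0.0787 − 2.69 × 10^-6 = 7.87 × 10^-2 M
Ka = [H+][A-]/[HA] = (2.69 × 10^-6)² / 7.87 × 10^-2 = 9.19 × 10^-11
pKa = -log(9.19 × 10^-11) = 10.04

pKa = 10.04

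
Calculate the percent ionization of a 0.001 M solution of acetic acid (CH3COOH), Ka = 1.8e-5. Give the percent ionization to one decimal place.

CH3COOH ⇌ CH3COO- + H+; let x = [H+] at equilibrium.
Ka = x²/(C₀ − x); solving the quadratic gives x = 1.25 × 10^-4 M.
Fraction ionized = 1.25 × 10^-4 / 0.001 = 0.1250 → 12.5%

12.5%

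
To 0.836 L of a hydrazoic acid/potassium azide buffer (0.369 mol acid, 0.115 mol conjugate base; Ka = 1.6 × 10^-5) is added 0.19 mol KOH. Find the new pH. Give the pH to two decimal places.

After neutralization: n(HN3) = 0.179 mol, n(N3-) = 0.305 mol.
pKa = −log(1.6 × 10^-5) = 4.796
pH = pKa + log([A⁻]/[HA]) = 4.796 + log(0.305/0.179) = 4.796 +0.231

pH = 5.03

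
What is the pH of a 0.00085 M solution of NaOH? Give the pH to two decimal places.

pH = 10.93

NaOH is a strong base; [OH-] = 0.00085 M.
pOH = -log(0.00085) = 3.07
pH = 14.00 - 3.07 = 10.93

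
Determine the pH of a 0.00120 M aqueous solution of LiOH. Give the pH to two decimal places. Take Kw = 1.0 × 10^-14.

pH = 11.08

LiOH is a strong base; [OH-] = 0.0012 M.
pOH = -log(0.0012) = 2.92
pH = 14.00 - 2.92 = 11.08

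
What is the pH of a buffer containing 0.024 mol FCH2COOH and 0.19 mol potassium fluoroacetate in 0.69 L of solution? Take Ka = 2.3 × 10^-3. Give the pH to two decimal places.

pKa = −log(2.3 × 10^-3) = 2.638
pH = pKa + log([A⁻]/[HA]) = 2.638 + log(0.19/0.024)
pH = 2.638 + (+0.899) = 3.54

pH = 3.54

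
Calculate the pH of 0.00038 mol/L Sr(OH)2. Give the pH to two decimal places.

Sr(OH)2 is a strong base (each formula unit releases 2 OH-); [OH-] = 0.00076 M.
pOH = -log(0.00076) = 3.12
pH = 14.00 - 3.12 = 10.88

pH = 10.88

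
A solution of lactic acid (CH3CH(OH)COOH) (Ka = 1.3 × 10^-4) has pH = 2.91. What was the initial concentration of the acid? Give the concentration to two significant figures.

C₀ = 1.3 × 10^-2 M

[H+] = 10^(-2.91) = 1.23 × 10^-3 M = x
Ka = x²/(C₀ − x) ⇒ C₀ = x + x²/Ka
C₀ = 1.23 × 10^-3 + (1.23 × 10^-3)²/(1.3 × 10^-4) = 1.29 × 10^-2 M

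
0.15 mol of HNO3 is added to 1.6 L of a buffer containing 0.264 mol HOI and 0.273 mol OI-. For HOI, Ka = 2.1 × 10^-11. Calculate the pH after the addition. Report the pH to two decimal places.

Added H+ converts OI- to HOI: HOI → 0.414 mol, OI- → 0.123 mol.
pKa = −log(2.1 × 10^-11) = 10.678
Henderson–Hasselbalch with mole ratio 0.123/0.414: pH = 10.678 + (-0.527)

pH = 10.15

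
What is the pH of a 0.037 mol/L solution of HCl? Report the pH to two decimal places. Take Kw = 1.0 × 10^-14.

pH = 1.43

HCl is a strong acid and dissociates completely, so [H+] = 0.037 M.
pH = -log(0.037) = 1.43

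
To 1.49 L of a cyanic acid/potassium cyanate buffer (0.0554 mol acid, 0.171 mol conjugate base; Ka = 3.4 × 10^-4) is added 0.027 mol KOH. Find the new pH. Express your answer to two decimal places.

pH = 4.31

OH- converts HOCN to OCN-: HOCN → 0.0284 mol, OCN- → 0.198 mol.
pKa = −log(3.4 × 10^-4) = 3.469
pH = pKa + log([A⁻]/[HA]) = 3.469 + log(0.198/0.0284) = 3.469 +0.843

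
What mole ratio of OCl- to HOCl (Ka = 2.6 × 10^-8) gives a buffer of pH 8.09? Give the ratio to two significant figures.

ratio = 3.2

pKa = -log(2.6 × 10^-8) = 7.585
pH = pKa + log(r) ⇒ log(r) = 8.09 − 7.585 = +0.505
r = [OCl-]/[HOCl] = 10^(+0.505) = 3.2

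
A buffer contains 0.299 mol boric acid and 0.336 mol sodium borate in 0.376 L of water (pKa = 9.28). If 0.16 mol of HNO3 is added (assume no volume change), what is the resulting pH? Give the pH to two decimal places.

Added H+ converts B(OH)4- to B(OH)3: B(OH)3 → 0.459 mol, B(OH)4- → 0.176 mol.
pH = pKa + log(n_B(OH)4-/n_B(OH)3) = 9.28 + log(0.176/0.459) = 9.28 + (-0.416)

pH = 8.86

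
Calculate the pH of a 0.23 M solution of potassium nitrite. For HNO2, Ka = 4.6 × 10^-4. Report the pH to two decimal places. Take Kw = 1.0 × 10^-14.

NO2- is the conjugate base of the weak acid HNO2.
Kb = Kw/Ka = 1.0×10^-14 / 4.6 × 10^-4 = 2.17 × 10^-11
From the ICE table, Kb = [OH-]²/(0.23 − [OH-]) = 2.17 × 10^-11.
Neglecting [OH-] in the denominator: [OH-] = √(2.17 × 10^-11 × 0.23) = 2.23 × 10^-6 M
([OH-]/C₀ = 0.00097% < 5%, so the approximation holds.)
pOH = 5.65, so pH = 14.00 − pOH = 8.35

pH = 8.35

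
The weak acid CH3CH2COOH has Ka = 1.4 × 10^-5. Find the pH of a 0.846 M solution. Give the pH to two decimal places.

CH3CH2COOH ⇌ CH3CH2COO- + H+
Let x = [H+] at equilibrium. Ka = x²/(0.846 − x).
Assume x ≪ 0.846: x ≈ √(1.4 × 10^-5 × 0.846) = 3.44 × 10^-3 M
(x/C₀ = 0.41% < 5%, so the approximation holds.)
pH = −log(3.44 × 10^-3) = 2.46

pH = 2.46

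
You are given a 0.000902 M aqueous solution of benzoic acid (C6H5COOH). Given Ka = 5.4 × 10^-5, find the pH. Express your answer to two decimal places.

pH = 3.71

C6H5COOH ⇌ C6H5COO- + H+
Ka = [H+]²/(0.000902 − [H+]) = 5.4 × 10^-5
The 5% rule fails; solving [H+]² + Ka·[H+] − Ka·C₀ = 0 exactly:
[H+] = (−Ka + √(Ka² + 4·Ka·C₀))/2 = 1.95 × 10^-4 M
pH = −log(1.95 × 10^-4) = 3.71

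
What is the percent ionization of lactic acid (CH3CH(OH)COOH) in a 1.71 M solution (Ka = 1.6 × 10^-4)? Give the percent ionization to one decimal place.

1.0%

CH3CH(OH)COOH ⇌ CH3CH(OH)COO- + H+; let x = [H+] at equilibrium.
x ≈ √(Ka·C₀) = √(1.6 × 10^-4 × 1.71) = 1.65 × 10^-2 M
% ionization = x/C₀ × 100% = 1.65 × 10^-2/1.71 × 100% = 1.0%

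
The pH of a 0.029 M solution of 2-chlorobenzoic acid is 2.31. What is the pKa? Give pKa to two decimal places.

pKa = 3.00

[H+] = 10^(-2.31) = 4.90 × 10^-3 M
At equilibrium [HA] = 0.029 − 4.90 × 10^-3 = 2.41 × 10^-2 M
Ka = [H+][A-]/[HA] = (4.90 × 10^-3)² / 2.41 × 10^-2 = 9.96 × 10^-4
pKa = -log(9.96 × 10^-4) = 3.00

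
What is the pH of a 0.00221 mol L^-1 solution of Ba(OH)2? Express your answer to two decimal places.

Ba(OH)2 is a strong base (each formula unit releases 2 OH-); [OH-] = 0.00442 M.
pOH = -log(0.00442) = 2.35
pH = 14.00 - 2.35 = 11.65

pH = 11.65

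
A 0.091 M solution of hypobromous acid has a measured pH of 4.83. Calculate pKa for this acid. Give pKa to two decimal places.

pKa = 8.62

[H+] = 10^(-4.83) = 1.48 × 10^-5 M
At equilibrium [HA] = 0.091 − 1.48 × 10^-5 = 9.10 × 10^-2 M
Ka = [H+][A-]/[HA] = (1.48 × 10^-5)² / 9.10 × 10^-2 = 2.41 × 10^-9
pKa = -log(2.41 × 10^-9) = 8.62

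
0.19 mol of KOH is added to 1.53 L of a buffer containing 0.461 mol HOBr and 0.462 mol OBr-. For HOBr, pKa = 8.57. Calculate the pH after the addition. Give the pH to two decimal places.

OH- converts HOBr to OBr-: HOBr → 0.271 mol, OBr- → 0.652 mol.
pH = pKa + log([A⁻]/[HA]) = 8.57 + log(0.652/0.271) = 8.57 +0.381

pH = 8.95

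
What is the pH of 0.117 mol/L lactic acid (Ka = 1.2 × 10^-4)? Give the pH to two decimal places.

CH3CH(OH)COOH ⇌ CH3CH(OH)COO- + H+
Ka = [H+]²/(0.117 − [H+]) = 1.2 × 10^-4
Since Ka ≪ C₀, [H+] ≈ √(Ka·C₀) = 3.75 × 10^-3 M.
pH = −log(3.75 × 10^-3) = 2.43

pH = 2.43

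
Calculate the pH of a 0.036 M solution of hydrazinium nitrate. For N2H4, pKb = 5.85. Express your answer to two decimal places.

pH = 4.80

N2H5+ is the conjugate acid of the weak base N2H4.
Kb = 10^(−5.85) = 1.41 × 10^-6
Ka = Kw/Kb = 1.0×10^-14 / 1.41 × 10^-6 = 7.09 × 10^-9
Let x = [H+] at equilibrium. Ka = x²/(0.036 − x).
Assume x ≪ 0.036: x ≈ √(7.09 × 10^-9 × 0.036) = 1.60 × 10^-5 M
Check: 0.044% ionized — well under 5%, approximation valid.
pH = −log[H+] = −log(1.60 × 10^-5) = 4.80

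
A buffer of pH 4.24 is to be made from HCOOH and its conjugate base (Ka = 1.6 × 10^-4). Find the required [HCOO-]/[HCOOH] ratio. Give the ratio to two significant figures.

ratio = 2.8

pKa = -log(1.6 × 10^-4) = 3.796
pH = pKa + log(r) ⇒ log(r) = 4.24 − 3.796 = +0.444
r = [HCOO-]/[HCOOH] = 10^(+0.444) = 2.78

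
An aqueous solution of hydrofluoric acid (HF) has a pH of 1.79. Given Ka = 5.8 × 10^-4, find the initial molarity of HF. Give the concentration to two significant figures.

[H+] = 10^(-1.79) = 1.62 × 10^-2 M = x
Ka = x²/(C₀ − x) ⇒ C₀ = x + x²/Ka
C₀ = 1.62 × 10^-2 + (1.62 × 10^-2)²/(5.8 × 10^-4) = 4.69 × 10^-1 M

C₀ = 4.7 × 10^-1 M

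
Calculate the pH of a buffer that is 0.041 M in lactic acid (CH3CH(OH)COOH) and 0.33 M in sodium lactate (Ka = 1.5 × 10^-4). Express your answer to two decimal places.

pKa = −log(1.5 × 10^-4) = 3.824
Henderson–Hasselbalch: pH = pKa + log([CH3CH(OH)COO-]/[CH3CH(OH)COOH]) = 3.824 + log(0.33/0.041)
pH = 3.824 + (+0.906) = 4.73

pH = 4.73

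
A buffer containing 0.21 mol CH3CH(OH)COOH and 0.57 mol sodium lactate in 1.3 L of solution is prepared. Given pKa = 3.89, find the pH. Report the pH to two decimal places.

pH = 4.32

pH = pKa + log([A⁻]/[HA]) = 3.89 + log(0.57/0.21)
pH = 3.89 + (+0.434) = 4.32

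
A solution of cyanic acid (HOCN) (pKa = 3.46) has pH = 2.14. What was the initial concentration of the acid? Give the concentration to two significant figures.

[H+] = 10^(-2.14) = 7.24 × 10^-3 M = x
Ka = 10^(−3.46) = 3.47 × 10^-4
Ka = x²/(C₀ − x) ⇒ C₀ = x + x²/Ka
C₀ = 7.24 × 10^-3 + (7.24 × 10^-3)²/(3.47 × 10^-4) = 1.58 × 10^-1 M

C₀ = 1.6 × 10^-1 M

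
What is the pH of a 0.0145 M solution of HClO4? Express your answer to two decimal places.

pH = 1.84

HClO4 is a strong acid and dissociates completely, so [H+] = 0.0145 M.
pH = -log(0.0145) = 1.84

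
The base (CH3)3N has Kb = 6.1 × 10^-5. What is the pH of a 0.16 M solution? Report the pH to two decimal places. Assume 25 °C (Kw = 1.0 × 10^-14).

(CH3)3N + H2O ⇌ (CH3)3NH+ + OH-
From the ICE table, Kb = [OH-]²/(0.16 − [OH-]) = 6.1 × 10^-5.
Assume [OH-] ≪ 0.16: [OH-] ≈ √(6.1 × 10^-5 × 0.16) = 3.12 × 10^-3 M
pOH = −log(3.12 × 10^-3) = 2.51; pH = 14.00 − 2.51 = 11.49

pH = 11.49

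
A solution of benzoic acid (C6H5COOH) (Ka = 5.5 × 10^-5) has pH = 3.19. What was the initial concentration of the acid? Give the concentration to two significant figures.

C₀ = 8.2 × 10^-3 M

[H+] = 10^(-3.19) = 6.46 × 10^-4 M = x
Ka = x²/(C₀ − x) ⇒ C₀ = x + x²/Ka
C₀ = 6.46 × 10^-4 + (6.46 × 10^-4)²/(5.5 × 10^-5) = 8.23 × 10^-3 M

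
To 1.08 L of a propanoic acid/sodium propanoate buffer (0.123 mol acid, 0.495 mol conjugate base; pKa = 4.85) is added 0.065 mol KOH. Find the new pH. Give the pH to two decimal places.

After neutralization: n(CH3CH2COOH) = 0.058 mol, n(CH3CH2COO-) = 0.56 mol.
Henderson–Hasselbalch with mole ratio 0.56/0.058: pH = 4.85 + (+0.985)

pH = 5.83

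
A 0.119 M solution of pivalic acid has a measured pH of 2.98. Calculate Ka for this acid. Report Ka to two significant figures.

Ka = 9.3 × 10^-6

[H+] = 10^(-2.98) = 1.05 × 10^-3 M
At equilibrium [HA] = 0.119 − 1.05 × 10^-3 = 1.18 × 10^-1 M
Ka = [H+][A-]/[HA] = (1.05 × 10^-3)² / 1.18 × 10^-1 = 9.3 × 10^-6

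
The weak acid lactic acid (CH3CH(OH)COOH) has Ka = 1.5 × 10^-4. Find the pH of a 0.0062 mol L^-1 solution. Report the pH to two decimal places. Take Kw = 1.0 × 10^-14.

pH = 3.05

CH3CH(OH)COOH ⇌ CH3CH(OH)COO- + H+
From the ICE table, Ka = x²/(0.0062 − x) = 1.5 × 10^-4.
Here C₀/Ka ≈ 41.3, so the small-x approximation fails. Use the quadratic:
x = (−Ka + √(Ka² + 4·Ka·C₀))/2 = 8.92 × 10^-4 M
pH = −log[H+] = −log(8.92 × 10^-4) = 3.05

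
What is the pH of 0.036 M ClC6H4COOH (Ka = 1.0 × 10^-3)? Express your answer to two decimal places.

pH = 2.26

ClC6H4COOH ⇌ ClC6H4COO- + H+
From the ICE table, Ka = [H+]²/(0.036 − [H+]) = 1.0 × 10^-3.
The 5% rule fails; solving [H+]² + Ka·[H+] − Ka·C₀ = 0 exactly:
[H+] = [−0.001 + √(0.001² + 0.000144)]/2 = 5.52 × 10^-3 M
pH = −log[H+] = −log(5.52 × 10^-3) = 2.26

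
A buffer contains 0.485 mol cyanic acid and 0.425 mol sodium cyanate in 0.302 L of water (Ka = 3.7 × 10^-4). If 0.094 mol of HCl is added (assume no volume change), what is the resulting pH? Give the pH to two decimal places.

pH = 3.19

Added H+ converts OCN- to HOCN: HOCN → 0.579 mol, OCN- → 0.331 mol.
pKa = −log(3.7 × 10^-4) = 3.432
pH = pKa + log(n_OCN-/n_HOCN) = 3.432 + log(0.331/0.579) = 3.432 + (-0.243)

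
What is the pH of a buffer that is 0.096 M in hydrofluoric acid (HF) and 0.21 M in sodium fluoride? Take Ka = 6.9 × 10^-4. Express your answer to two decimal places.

pKa = −log(6.9 × 10^-4) = 3.161
Henderson–Hasselbalch: pH = pKa + log([F-]/[HF]) = 3.161 + log(0.21/0.096)
pH = 3.161 + (+0.340) = 3.50

pH = 3.50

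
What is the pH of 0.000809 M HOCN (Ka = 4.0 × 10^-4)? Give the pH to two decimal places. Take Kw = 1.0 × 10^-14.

HOCN ⇌ OCN- + H+
From the ICE table, Ka = x²/(0.000809 − x) = 4.0 × 10^-4.
Here C₀/Ka ≈ 2.02, so the small-x approximation fails. Use the quadratic:
x = (−Ka + √(Ka² + 4·Ka·C₀))/2 = 4.03 × 10^-4 M
pH = −log[H+] = −log(4.03 × 10^-4) = 3.39

pH = 3.39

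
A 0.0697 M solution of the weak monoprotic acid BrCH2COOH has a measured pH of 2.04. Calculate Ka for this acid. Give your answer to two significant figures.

[H+] = 10^(-2.04) = 9.12 × 10^-3 M
At equilibrium [HA] = 0.0697 − 9.12 × 10^-3 = 6.06 × 10^-2 M
Ka = [H+][A-]/[HA] = (9.12 × 10^-3)² / 6.06 × 10^-2 = 1.4 × 10^-3

Ka = 1.4 × 10^-3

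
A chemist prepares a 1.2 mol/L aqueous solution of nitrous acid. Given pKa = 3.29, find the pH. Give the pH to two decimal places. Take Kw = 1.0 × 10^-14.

pH = 1.61

HNO2 ⇌ NO2- + H+
Ka = 10^(−3.29) = 5.13 × 10^-4
From the ICE table, Ka = [H+]²/(1.2 − [H+]) = 5.13 × 10^-4.
Neglecting [H+] in the denominator: [H+] = √(5.13 × 10^-4 × 1.2) = 2.48 × 10^-2 M
Check: 2.1% ionized — well under 5%, approximation valid.
pH = −log[H+] = −log(2.48 × 10^-2) = 1.61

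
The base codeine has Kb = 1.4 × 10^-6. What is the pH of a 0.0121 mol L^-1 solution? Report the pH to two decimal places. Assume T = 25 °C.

C18H21NO3 + H2O ⇌ C18H22NO3+ + OH-
From the ICE table, Kb = x²/(0.0121 − x) = 1.4 × 10^-6.
Neglecting x in the denominator: x = √(1.4 × 10^-6 × 0.0121) = 1.30 × 10^-4 M
pOH = 3.89, so pH = 14.00 − pOH = 10.11

pH = 10.11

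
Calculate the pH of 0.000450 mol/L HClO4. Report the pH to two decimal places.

pH = 3.35

HClO4 is a strong acid and dissociates completely, so [H+] = 0.000450 M.
pH = -log(0.00045) = 3.35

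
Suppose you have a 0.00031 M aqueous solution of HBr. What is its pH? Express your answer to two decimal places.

pH = 3.51

HBr is a strong acid and dissociates completely, so [H+] = 0.00031 M.
pH = -log(0.00031) = 3.51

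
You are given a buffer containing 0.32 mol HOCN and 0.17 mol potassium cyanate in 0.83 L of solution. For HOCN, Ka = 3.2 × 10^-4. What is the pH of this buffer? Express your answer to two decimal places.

pH = 3.22

pKa = −log(3.2 × 10^-4) = 3.495
Henderson–Hasselbalch: pH = pKa + log([OCN-]/[HOCN]) = 3.495 + log(0.17/0.32)
pH = 3.495 + (-0.275) = 3.22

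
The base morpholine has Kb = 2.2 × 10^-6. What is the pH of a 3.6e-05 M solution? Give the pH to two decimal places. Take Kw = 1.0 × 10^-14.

C4H8ONH + H2O ⇌ C4H8ONH2+ + OH-
Let x = [OH-] at equilibrium. Kb = x²/(3.6e-05 − x).
x is not negligible relative to C₀; solve x² + 2.2e-06·x − 7.92e-11 = 0.
x = [−2.2e-06 + √(2.2e-06² + 3.17e-10)]/2 = 7.87 × 10^-6 M
pOH = −log(7.87 × 10^-6) = 5.10; pH = 14.00 − 5.10 = 8.90

pH = 8.90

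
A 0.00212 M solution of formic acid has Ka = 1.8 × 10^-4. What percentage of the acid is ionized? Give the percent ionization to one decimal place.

HCOOH ⇌ HCOO- + H+; let x = [H+] at equilibrium.
Solve x² + 0.00018x − 3.82e-07 = 0 → x = 5.34 × 10^-4 M
% ionization = x/C₀ × 100% = 5.34 × 10^-4/0.00212 × 100% = 25.2%

25.2%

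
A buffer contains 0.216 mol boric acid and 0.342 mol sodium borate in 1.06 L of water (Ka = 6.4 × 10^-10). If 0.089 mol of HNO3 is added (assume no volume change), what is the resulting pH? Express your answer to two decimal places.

pH = 9.11

After neutralization: n(B(OH)3) = 0.305 mol, n(B(OH)4-) = 0.253 mol.
pKa = −log(6.4 × 10^-10) = 9.194
Henderson–Hasselbalch with mole ratio 0.253/0.305: pH = 9.194 + (-0.081)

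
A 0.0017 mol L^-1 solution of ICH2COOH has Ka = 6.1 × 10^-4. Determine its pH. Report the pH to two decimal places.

pH = 3.12

ICH2COOH ⇌ ICH2COO- + H+
From the ICE table, Ka = [H+]²/(0.0017 − [H+]) = 6.1 × 10^-4.
The 5% rule fails; solving [H+]² + Ka·[H+] − Ka·C₀ = 0 exactly:
[H+] = [−0.00061 + √(0.00061² + 4.15e-06)]/2 = 7.58 × 10^-4 M
pH = −log(7.58 × 10^-4) = 3.12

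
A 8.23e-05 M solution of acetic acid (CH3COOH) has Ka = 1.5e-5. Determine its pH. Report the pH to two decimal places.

CH3COOH ⇌ CH3COO- + H+
Ka = [H+]²/(8.23e-05 − [H+]) = 1.5 × 10^-5
The 5% rule fails; solving [H+]² + Ka·[H+] − Ka·C₀ = 0 exactly:
[H+] = (−Ka + √(Ka² + 4·Ka·C₀))/2 = 2.84 × 10^-5 M
pH = −log[H+] = −log(2.84 × 10^-5) = 4.55

pH = 4.55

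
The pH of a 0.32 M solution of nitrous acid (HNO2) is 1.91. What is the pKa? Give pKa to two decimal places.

[H+] = 10^(-1.91) = 1.23 × 10^-2 M
At equilibrium [HA] = 0.32 − 1.23 × 10^-2 = 3.08 × 10^-1 M
Ka = [H+][A-]/[HA] = (1.23 × 10^-2)² / 3.08 × 10^-1 = 4.91 × 10^-4
pKa = -log(4.91 × 10^-4) = 3.31

pKa = 3.31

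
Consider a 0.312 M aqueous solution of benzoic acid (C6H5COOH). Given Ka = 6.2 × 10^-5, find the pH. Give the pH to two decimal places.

pH = 2.36

C6H5COOH ⇌ C6H5COO- + H+
Ka = [H+]²/(0.312 − [H+]) = 6.2 × 10^-5
Assume [H+] ≪ 0.312: [H+] ≈ √(6.2 × 10^-5 × 0.312) = 4.40 × 10^-3 M
Check: 1.4% ionized — well under 5%, approximation valid.
pH = −log[H+] = −log(4.40 × 10^-3) = 2.36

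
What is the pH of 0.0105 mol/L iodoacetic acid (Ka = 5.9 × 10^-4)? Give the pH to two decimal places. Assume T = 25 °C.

pH = 2.66

ICH2COOH ⇌ ICH2COO- + H+
Let x = [H+] at equilibrium. Ka = x²/(0.0105 − x).
Here C₀/Ka ≈ 17.8, so the small-x approximation fails. Use the quadratic:
x = [−0.00059 + √(0.00059² + 2.48e-05)]/2 = 2.21 × 10^-3 M
pH = −log(2.21 × 10^-3) = 2.66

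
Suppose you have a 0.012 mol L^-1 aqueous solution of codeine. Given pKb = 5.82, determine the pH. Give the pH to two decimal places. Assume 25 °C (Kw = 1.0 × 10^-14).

C18H21NO3 + H2O ⇌ C18H22NO3+ + OH-
Kb = 10^(−5.82) = 1.51 × 10^-6
Let x = [OH-] at equilibrium. Kb = x²/(0.012 − x).
Assume x ≪ 0.012: x ≈ √(1.51 × 10^-6 × 0.012) = 1.35 × 10^-4 M
pOH = −log(1.35 × 10^-4) = 3.87; pH = 14.00 − 3.87 = 10.13

pH = 10.13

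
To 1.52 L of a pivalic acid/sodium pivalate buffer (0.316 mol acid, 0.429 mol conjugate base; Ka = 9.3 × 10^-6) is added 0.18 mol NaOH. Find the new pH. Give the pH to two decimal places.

pH = 5.68

After neutralization: n((CH3)3CCOOH) = 0.136 mol, n((CH3)3CCOO-) = 0.609 mol.
pKa = −log(9.3 × 10^-6) = 5.032
Henderson–Hasselbalch with mole ratio 0.609/0.136: pH = 5.032 + (+0.651)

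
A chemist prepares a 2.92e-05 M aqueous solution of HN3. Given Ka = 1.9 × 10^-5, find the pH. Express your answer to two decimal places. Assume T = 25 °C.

HN3 ⇌ N3- + H+
From the ICE table, Ka = [H+]²/(2.92e-05 − [H+]) = 1.9 × 10^-5.
[H+] is not negligible relative to C₀; solve [H+]² + 1.9e-05·[H+] − 5.55e-10 = 0.
[H+] = [−1.9e-05 + √(1.9e-05² + 2.22e-09)]/2 = 1.59 × 10^-5 M
pH = −log[H+] = −log(1.59 × 10^-5) = 4.80

pH = 4.80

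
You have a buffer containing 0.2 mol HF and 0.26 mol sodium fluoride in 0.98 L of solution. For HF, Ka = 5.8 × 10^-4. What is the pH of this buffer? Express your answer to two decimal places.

pH = 3.35

pKa = −log(5.8 × 10^-4) = 3.237
Henderson–Hasselbalch: pH = pKa + log([F-]/[HF]) = 3.237 + log(0.26/0.2)
pH = 3.237 + (+0.114) = 3.35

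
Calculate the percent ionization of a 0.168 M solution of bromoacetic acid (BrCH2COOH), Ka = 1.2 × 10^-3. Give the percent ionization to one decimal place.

BrCH2COOH ⇌ BrCH2COO- + H+; let x = [H+] at equilibrium.
Solve x² + 0.0012x − 0.000202 = 0 → x = 1.36 × 10^-2 M
% ionization = x/C₀ × 100% = 1.36 × 10^-2/0.168 × 100% = 8.1%

8.1%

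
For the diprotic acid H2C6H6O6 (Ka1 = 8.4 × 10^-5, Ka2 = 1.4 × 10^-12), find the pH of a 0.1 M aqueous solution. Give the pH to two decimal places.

pH = 2.54

Ka1 ≫ Ka2, so treat the first dissociation as the only significant source of H+.
Ka1 = x²/(0.1 − x) = 8.4 × 10^-5
x ≈ √(8.4 × 10^-5 × 0.1) = 2.90 × 10^-3 M
pH = −log(2.90 × 10^-3) = 2.54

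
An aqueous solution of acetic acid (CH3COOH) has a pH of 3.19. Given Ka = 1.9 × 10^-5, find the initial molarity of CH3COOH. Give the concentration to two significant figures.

C₀ = 2.3 × 10^-2 M

[H+] = 10^(-3.19) = 6.46 × 10^-4 M = x
Ka = x²/(C₀ − x) ⇒ C₀ = x + x²/Ka
C₀ = 6.46 × 10^-4 + (6.46 × 10^-4)²/(1.9 × 10^-5) = 2.26 × 10^-2 M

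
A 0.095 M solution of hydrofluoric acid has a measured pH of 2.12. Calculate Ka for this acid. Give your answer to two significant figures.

Ka = 6.6 × 10^-4

[H+] = 10^(-2.12) = 7.59 × 10^-3 M
At equilibrium [HA] = 0.095 − 7.59 × 10^-3 = 8.74 × 10^-2 M
Ka = [H+][A-]/[HA] = (7.59 × 10^-3)² / 8.74 × 10^-2 = 6.6 × 10^-4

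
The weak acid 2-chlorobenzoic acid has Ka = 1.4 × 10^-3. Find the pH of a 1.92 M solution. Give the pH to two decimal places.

pH = 1.29

ClC6H4COOH ⇌ ClC6H4COO- + H+
Ka = x²/(1.92 − x) = 1.4 × 10^-3
Assume x ≪ 1.92: x ≈ √(1.4 × 10^-3 × 1.92) = 5.18 × 10^-2 M
pH = −log(5.18 × 10^-2) = 1.29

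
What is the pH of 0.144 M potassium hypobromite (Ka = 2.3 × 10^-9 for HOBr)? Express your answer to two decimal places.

OBr- is the conjugate base of the weak acid HOBr.
Kb = Kw/Ka = 1.0×10^-14 / 2.3 × 10^-9 = 4.35 × 10^-6
Kb = [OH-]²/(0.144 − [OH-]) = 4.35 × 10^-6
Neglecting [OH-] in the denominator: [OH-] = √(4.35 × 10^-6 × 0.144) = 7.91 × 10^-4 M
pOH = −log(7.91 × 10^-4) = 3.10; pH = 14.00 − 3.10 = 10.90

pH = 10.90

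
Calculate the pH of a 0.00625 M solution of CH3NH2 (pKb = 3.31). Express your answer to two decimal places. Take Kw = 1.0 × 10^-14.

CH3NH2 + H2O ⇌ CH3NH3+ + OH-
Kb = 10^(−3.31) = 4.90 × 10^-4
Kb = x²/(0.00625 − x) = 4.90 × 10^-4
The 5% rule fails; solving x² + Kb·x − Kb·C₀ = 0 exactly:
x = (−Kb + √(Kb² + 4·Kb·C₀))/2 = 1.52 × 10^-3 M
pOH = 2.82, so pH = 14.00 − pOH = 11.18

pH = 11.18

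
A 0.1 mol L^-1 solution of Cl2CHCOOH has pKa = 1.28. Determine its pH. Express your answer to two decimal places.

Cl2CHCOOH ⇌ Cl2CHCOO- + H+
Ka = 10^(−1.28) = 5.25 × 10^-2
Let x = [H+] at equilibrium. Ka = x²/(0.1 − x).
Here C₀/Ka ≈ 1.9, so the small-x approximation fails. Use the quadratic:
x = [−0.0525 + √(0.0525² + 0.021)]/2 = 5.08 × 10^-2 M
pH = −log[H+] = −log(5.08 × 10^-2) = 1.29

pH = 1.29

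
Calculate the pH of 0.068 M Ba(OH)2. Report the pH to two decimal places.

pH = 13.13

Ba(OH)2 is a strong base (each formula unit releases 2 OH-); [OH-] = 0.136 M.
pOH = -log(0.136) = 0.87
pH = 14.00 - 0.87 = 13.13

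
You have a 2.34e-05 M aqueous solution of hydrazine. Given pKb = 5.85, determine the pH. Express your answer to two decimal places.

N2H4 + H2O ⇌ N2H5+ + OH-
Kb = 10^(−5.85) = 1.41 × 10^-6
From the ICE table, Kb = x²/(2.34e-05 − x) = 1.41 × 10^-6.
x is not negligible relative to C₀; solve x² + 1.41e-06·x − 3.3e-11 = 0.
x = [−1.41e-06 + √(1.41e-06² + 1.32e-10)]/2 = 5.08 × 10^-6 M
pOH = −log(5.08 × 10^-6) = 5.29; pH = 14.00 − 5.29 = 8.71

pH = 8.71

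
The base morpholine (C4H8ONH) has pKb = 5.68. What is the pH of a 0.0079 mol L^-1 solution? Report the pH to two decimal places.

C4H8ONH + H2O ⇌ C4H8ONH2+ + OH-
Kb = 10^(−5.68) = 2.09 × 10^-6
From the ICE table, Kb = [OH-]²/(0.0079 − [OH-]) = 2.09 × 10^-6.
Neglecting [OH-] in the denominator: [OH-] = √(2.09 × 10^-6 × 0.0079) = 1.28 × 10^-4 M
pOH = 3.89, so pH = 14.00 − pOH = 10.11

pH = 10.11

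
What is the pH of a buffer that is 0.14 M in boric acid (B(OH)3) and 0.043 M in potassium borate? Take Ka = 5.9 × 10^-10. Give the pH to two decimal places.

pH = 8.72

pKa = −log(5.9 × 10^-10) = 9.229
Using pH = pKa + log([base]/[acid]) with [base]/[acid] = 0.043/0.14:
pH = 9.229 + (-0.513) = 8.72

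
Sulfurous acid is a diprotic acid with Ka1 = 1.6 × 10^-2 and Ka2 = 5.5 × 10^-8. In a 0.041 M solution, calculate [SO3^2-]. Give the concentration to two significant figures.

First ionization gives [H+] ≈ [HSO3-] = 1.88 × 10^-2 M.
Second step: Ka2 = [H+][SO3^2-]/[HSO3-] ≈ [SO3^2-] (since [H+] ≈ [HSO3-]).
So [SO3^2-] ≈ Ka2.

5.5 × 10^-8 M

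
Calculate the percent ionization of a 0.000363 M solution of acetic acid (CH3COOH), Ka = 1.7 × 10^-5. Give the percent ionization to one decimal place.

CH3COOH ⇌ CH3COO- + H+; let x = [H+] at equilibrium.
Solve x² + 1.7e-05x − 6.17e-09 = 0 → x = 7.05 × 10^-5 M
% ionization = x/C₀ × 100% = 7.05 × 10^-5/0.000363 × 100% = 19.4%

19.4%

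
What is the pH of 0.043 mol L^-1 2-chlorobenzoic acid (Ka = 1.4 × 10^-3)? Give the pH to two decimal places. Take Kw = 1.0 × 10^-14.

pH = 2.15

ClC6H4COOH ⇌ ClC6H4COO- + H+
Ka = x²/(0.043 − x) = 1.4 × 10^-3
Here C₀/Ka ≈ 30.7, so the small-x approximation fails. Use the quadratic:
x = [−0.0014 + √(0.0014² + 0.000241)]/2 = 7.09 × 10^-3 M
pH = −log(7.09 × 10^-3) = 2.15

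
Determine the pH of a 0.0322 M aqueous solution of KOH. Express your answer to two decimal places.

pH = 12.51

KOH is a strong base; [OH-] = 0.0322 M.
pOH = -log(0.0322) = 1.49
pH = 14.00 - 1.49 = 12.51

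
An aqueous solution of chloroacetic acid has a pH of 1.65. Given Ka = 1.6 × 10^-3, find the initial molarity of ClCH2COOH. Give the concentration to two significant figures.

C₀ = 3.4 × 10^-1 M

[H+] = 10^(-1.65) = 2.24 × 10^-2 M = x
Ka = x²/(C₀ − x) ⇒ C₀ = x + x²/Ka
C₀ = 2.24 × 10^-2 + (2.24 × 10^-2)²/(1.6 × 10^-3) = 3.36 × 10^-1 M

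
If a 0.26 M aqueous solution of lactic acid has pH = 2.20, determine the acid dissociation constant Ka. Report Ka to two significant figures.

Ka = 1.6 × 10^-4

[H+] = 10^(-2.20) = 6.31 × 10^-3 M
At equilibrium [HA] = 0.26 − 6.31 × 10^-3 = 2.54 × 10^-1 M
Ka = [H+][A-]/[HA] = (6.31 × 10^-3)² / 2.54 × 10^-1 = 1.6 × 10^-4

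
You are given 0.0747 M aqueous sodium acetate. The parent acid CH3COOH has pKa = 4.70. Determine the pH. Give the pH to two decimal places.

pH = 8.79

CH3COO- is the conjugate base of the weak acid CH3COOH.
Ka = 10^(−4.70) = 2.00 × 10^-5
Kb = Kw/Ka = 1.0×10^-14 / 2.00 × 10^-5 = 5.00 × 10^-10
From the ICE table, Kb = x²/(0.0747 − x) = 5.00 × 10^-10.
Since Kb ≪ C₀, x ≈ √(Kb·C₀) = 6.11 × 10^-6 M.
Check: 0.0082% ionized — well under 5%, approximation valid.
pOH = −log(6.11 × 10^-6) = 5.21; pH = 14.00 − 5.21 = 8.79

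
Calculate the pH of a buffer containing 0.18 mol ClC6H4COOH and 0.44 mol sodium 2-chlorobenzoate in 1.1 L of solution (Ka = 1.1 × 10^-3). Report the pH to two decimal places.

pKa = −log(1.1 × 10^-3) = 2.959
Henderson–Hasselbalch: pH = pKa + log([ClC6H4COO-]/[ClC6H4COOH]) = 2.959 + log(0.44/0.18)
pH = 2.959 + (+0.388) = 3.35

pH = 3.35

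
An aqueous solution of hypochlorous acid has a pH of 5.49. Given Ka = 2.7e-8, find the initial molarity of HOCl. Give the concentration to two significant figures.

[H+] = 10^(-5.49) = 3.24 × 10^-6 M = x
Ka = x²/(C₀ − x) ⇒ C₀ = x + x²/Ka
C₀ = 3.24 × 10^-6 + (3.24 × 10^-6)²/(2.7 × 10^-8) = 3.92 × 10^-4 M

C₀ = 3.9 × 10^-4 M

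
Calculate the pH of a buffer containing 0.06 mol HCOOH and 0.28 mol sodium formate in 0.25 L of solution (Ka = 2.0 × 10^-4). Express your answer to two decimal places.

pH = 4.37

pKa = −log(2.0 × 10^-4) = 3.699
pH = pKa + log([A⁻]/[HA]) = 3.699 + log(0.28/0.06)
pH = 3.699 + (+0.669) = 4.37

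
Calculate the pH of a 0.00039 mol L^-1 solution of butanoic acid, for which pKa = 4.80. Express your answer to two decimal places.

pH = 4.15

CH3(CH2)2COOH ⇌ CH3(CH2)2COO- + H+
Ka = 10^(−4.80) = 1.58 × 10^-5
From the ICE table, Ka = [H+]²/(0.00039 − [H+]) = 1.58 × 10^-5.
Here C₀/Ka ≈ 24.7, so the small-[H+] approximation fails. Use the quadratic:
[H+] = [−1.58e-05 + √(1.58e-05² + 2.46e-08)]/2 = 7.10 × 10^-5 M
pH = −log(7.10 × 10^-5) = 4.15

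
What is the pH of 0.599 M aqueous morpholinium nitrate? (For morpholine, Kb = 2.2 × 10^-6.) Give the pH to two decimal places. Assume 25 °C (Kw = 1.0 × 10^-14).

pH = 4.28

C4H8ONH2+ is the conjugate acid of the weak base C4H8ONH.
Ka = Kw/Kb = 1.0×10^-14 / 2.2 × 10^-6 = 4.55 × 10^-9
From the ICE table, Ka = [H+]²/(0.599 − [H+]) = 4.55 × 10^-9.
Assume [H+] ≪ 0.599: [H+] ≈ √(4.55 × 10^-9 × 0.599) = 5.22 × 10^-5 M
pH = −log[H+] = −log(5.22 × 10^-5) = 4.28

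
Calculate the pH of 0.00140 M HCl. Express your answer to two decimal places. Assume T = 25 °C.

HCl is a strong acid and dissociates completely, so [H+] = 0.00140 M.
pH = -log(0.0014) = 2.85

pH = 2.85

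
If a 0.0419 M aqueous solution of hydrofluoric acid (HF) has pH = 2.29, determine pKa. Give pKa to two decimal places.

pKa = 3.15

[H+] = 10^(-2.29) = 5.13 × 10^-3 M
At equilibrium [HA] = 0.0419 − 5.13 × 10^-3 = 3.68 × 10^-2 M
Ka = [H+][A-]/[HA] = (5.13 × 10^-3)² / 3.68 × 10^-2 = 7.15 × 10^-4
pKa = -log(7.15 × 10^-4) = 3.15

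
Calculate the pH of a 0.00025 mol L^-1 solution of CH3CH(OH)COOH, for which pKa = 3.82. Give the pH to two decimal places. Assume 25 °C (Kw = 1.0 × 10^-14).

CH3CH(OH)COOH ⇌ CH3CH(OH)COO- + H+
Ka = 10^(−3.82) = 1.51 × 10^-4
From the ICE table, Ka = [H+]²/(0.00025 − [H+]) = 1.51 × 10^-4.
Here C₀/Ka ≈ 1.66, so the small-[H+] approximation fails. Use the quadratic:
[H+] = (−Ka + √(Ka² + 4·Ka·C₀))/2 = 1.33 × 10^-4 M
pH = −log(1.33 × 10^-4) = 3.88

pH = 3.88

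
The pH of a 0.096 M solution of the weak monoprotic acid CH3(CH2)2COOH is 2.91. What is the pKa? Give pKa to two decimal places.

[H+] = 10^(-2.91) = 1.23 × 10^-3 M
At equilibrium [HA] = 0.096 − 1.23 × 10^-3 = 9.48 × 10^-2 M
Ka = [H+][A-]/[HA] = (1.23 × 10^-3)² / 9.48 × 10^-2 = 1.60 × 10^-5
pKa = -log(1.60 × 10^-5) = 4.80

pKa = 4.80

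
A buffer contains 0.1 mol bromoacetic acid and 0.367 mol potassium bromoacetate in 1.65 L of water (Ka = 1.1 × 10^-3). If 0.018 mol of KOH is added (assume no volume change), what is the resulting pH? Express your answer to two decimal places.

pH = 3.63

After neutralization: n(BrCH2COOH) = 0.082 mol, n(BrCH2COO-) = 0.385 mol.
pKa = −log(1.1 × 10^-3) = 2.959
pH = pKa + log(n_BrCH2COO-/n_BrCH2COOH) = 2.959 + log(0.385/0.082) = 2.959 + (+0.672)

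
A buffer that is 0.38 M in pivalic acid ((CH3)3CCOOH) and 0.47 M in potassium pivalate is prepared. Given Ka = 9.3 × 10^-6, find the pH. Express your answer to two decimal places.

pH = 5.12

pKa = −log(9.3 × 10^-6) = 5.032
Using pH = pKa + log([base]/[acid]) with [base]/[acid] = 0.47/0.38:
pH = 5.032 + (+0.092) = 5.12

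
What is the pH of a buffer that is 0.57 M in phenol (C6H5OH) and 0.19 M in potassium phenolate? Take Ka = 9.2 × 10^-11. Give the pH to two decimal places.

pH = 9.56

pKa = −log(9.2 × 10^-11) = 10.036
Henderson–Hasselbalch: pH = pKa + log([C6H5O-]/[C6H5OH]) = 10.036 + log(0.19/0.57)
pH = 10.036 + (-0.477) = 9.56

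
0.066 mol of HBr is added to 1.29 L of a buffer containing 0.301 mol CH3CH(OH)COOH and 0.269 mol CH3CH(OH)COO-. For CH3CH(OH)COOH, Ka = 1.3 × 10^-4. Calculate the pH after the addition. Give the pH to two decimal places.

After neutralization: n(CH3CH(OH)COOH) = 0.367 mol, n(CH3CH(OH)COO-) = 0.203 mol.
pKa = −log(1.3 × 10^-4) = 3.886
pH = pKa + log([A⁻]/[HA]) = 3.886 + log(0.203/0.367) = 3.886 -0.257

pH = 3.63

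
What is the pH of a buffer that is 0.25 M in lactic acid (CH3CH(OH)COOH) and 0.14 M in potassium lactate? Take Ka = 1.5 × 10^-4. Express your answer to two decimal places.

pKa = −log(1.5 × 10^-4) = 3.824
pH = pKa + log([A⁻]/[HA]) = 3.824 + log(0.14/0.25)
pH = 3.824 + (-0.252) = 3.57

pH = 3.57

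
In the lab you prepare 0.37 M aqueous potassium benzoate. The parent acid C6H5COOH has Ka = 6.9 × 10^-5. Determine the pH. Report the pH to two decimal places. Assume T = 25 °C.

pH = 8.86

C6H5COO- is the conjugate base of the weak acid C6H5COOH.
Kb = Kw/Ka = 1.0×10^-14 / 6.9 × 10^-5 = 1.45 × 10^-10
Kb = [OH-]²/(0.37 − [OH-]) = 1.45 × 10^-10
Neglecting [OH-] in the denominator: [OH-] = √(1.45 × 10^-10 × 0.37) = 7.32 × 10^-6 M
Check: 0.002% ionized — well under 5%, approximation valid.
pOH = −log(7.32 × 10^-6) = 5.14; pH = 14.00 − 5.14 = 8.86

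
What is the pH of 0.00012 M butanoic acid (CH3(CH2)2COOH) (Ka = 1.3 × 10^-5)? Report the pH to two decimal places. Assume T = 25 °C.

CH3(CH2)2COOH ⇌ CH3(CH2)2COO- + H+
Ka = x²/(0.00012 − x) = 1.3 × 10^-5
The 5% rule fails; solving x² + Ka·x − Ka·C₀ = 0 exactly:
x = (−Ka + √(Ka² + 4·Ka·C₀))/2 = 3.35 × 10^-5 M
pH = −log(3.35 × 10^-5) = 4.47

pH = 4.47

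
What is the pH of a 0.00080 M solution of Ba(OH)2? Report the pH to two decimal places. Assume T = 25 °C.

pH = 11.20

Ba(OH)2 is a strong base (each formula unit releases 2 OH-); [OH-] = 0.0016 M.
pOH = -log(0.0016) = 2.80
pH = 14.00 - 2.80 = 11.20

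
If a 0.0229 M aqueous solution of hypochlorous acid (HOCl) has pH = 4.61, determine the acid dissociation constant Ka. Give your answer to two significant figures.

[H+] = 10^(-4.61) = 2.45 × 10^-5 M
At equilibrium [HA] = 0.0229 − 2.45 × 10^-5 = 2.29 × 10^-2 M
Ka = [H+][A-]/[HA] = (2.45 × 10^-5)² / 2.29 × 10^-2 = 2.6 × 10^-8

Ka = 2.6 × 10^-8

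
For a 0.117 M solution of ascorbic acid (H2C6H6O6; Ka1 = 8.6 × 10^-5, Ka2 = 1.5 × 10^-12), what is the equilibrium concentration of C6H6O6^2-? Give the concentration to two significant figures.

First ionization gives [H+] ≈ [HC6H6O6-] = 3.17 × 10^-3 M.
Second step: Ka2 = [H+][C6H6O6^2-]/[HC6H6O6-] ≈ [C6H6O6^2-] (since [H+] ≈ [HC6H6O6-]).
So [C6H6O6^2-] ≈ Ka2.

1.5 × 10^-12 M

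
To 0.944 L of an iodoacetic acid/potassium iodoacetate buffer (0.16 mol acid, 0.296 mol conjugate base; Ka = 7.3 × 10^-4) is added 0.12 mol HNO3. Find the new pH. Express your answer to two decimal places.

After neutralization: n(ICH2COOH) = 0.28 mol, n(ICH2COO-) = 0.176 mol.
pKa = −log(7.3 × 10^-4) = 3.137
Henderson–Hasselbalch with mole ratio 0.176/0.28: pH = 3.137 + (-0.202)

pH = 2.94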